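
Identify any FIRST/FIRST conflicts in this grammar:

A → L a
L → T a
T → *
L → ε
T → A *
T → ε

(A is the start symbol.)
Yes. T → '*' / T → A '*' on { '*' }

A FIRST/FIRST conflict occurs when two productions N → α and N → β for the same non-terminal have FIRST(α) ∩ FIRST(β) ≠ ∅ (with ε ∈ FIRST of a nullable right-hand side, so two nullable alternatives also conflict).

FIRST sets of the non-terminals at (or reachable through a nullable prefix from) the front of some alternative:
  FIRST(T) = { '*', 'a', ε }
  FIRST(A) = { '*', 'a' }

Productions for L:
  L → T a: FIRST = { '*', 'a' }
  L → ε: FIRST = { ε }
Productions for T:
  T → *: FIRST = { '*' }
  T → A *: FIRST = { '*', 'a' }
  T → ε: FIRST = { ε }
A has only one production, so no FIRST/FIRST conflict is possible there.

Conflict for T: T → * and T → A *
  Overlap: { '*' }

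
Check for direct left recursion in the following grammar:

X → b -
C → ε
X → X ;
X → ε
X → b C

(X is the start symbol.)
X → b -: starts with b
C → ε: starts with ε
X → X ;: LEFT RECURSIVE (starts with X)
X → ε: starts with ε
X → b C: starts with b

The grammar has direct left recursion on: X.

Answer: Yes, X is left-recursive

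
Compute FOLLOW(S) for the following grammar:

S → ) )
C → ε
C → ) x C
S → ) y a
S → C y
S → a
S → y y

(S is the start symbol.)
{ $ }

S is the start symbol, so $ ∈ FOLLOW(S).
S does not occur on any right-hand side.

Taking the union: FOLLOW(S) = { $ }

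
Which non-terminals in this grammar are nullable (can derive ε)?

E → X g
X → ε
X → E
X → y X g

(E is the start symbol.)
{ 'X' }

A non-terminal is nullable if it can derive ε (the empty string): either it has an ε-production, or it has a production whose right-hand side consists entirely of nullable non-terminals.

ε-productions: X → ε
So X is immediately nullable.
No further non-terminal can be added: every production for the remaining non-terminals contains a terminal or a non-nullable non-terminal.
Nullable = { 'X' }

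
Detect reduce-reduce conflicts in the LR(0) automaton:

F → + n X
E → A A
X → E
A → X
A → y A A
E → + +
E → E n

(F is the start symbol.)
A reduce-reduce conflict occurs when an LR(0) state has two complete items [A → α .] and [B → β .] — both call for a reduction, and with no lookahead the parser cannot choose between them.

Augment with F' → F and build the canonical LR(0) collection (I0 = CLOSURE({[F' → . F]}), then GOTO on every symbol after a dot until no new states appear). It has 15 states:
  I0: { [F → . + n X], [F' → . F] }  — shift
  I1: { [F → + . n X] }  — shift
  I2: { [F' → F .] }  — accept
  I3: { [A → . X], [A → . y A A], [E → . + +], [E → . A A], [E → . E n], [F → + n . X], [X → . E] }  — shift
  I4: { [E → + . +] }  — shift
  I5: { [A → . X], [A → . y A A], [E → . + +], [E → . A A], [E → . E n], [E → A . A], [X → . E] }  — shift
  I6: { [E → E . n], [X → E .] }  — shift, reduce
  I7: { [A → X .], [F → + n X .] }  — 2 reduces
  I8: { [A → . X], [A → . y A A], [A → y . A A], [E → . + +], [E → . A A], [E → . E n], [X → . E] }  — shift
  I9: { [A → . X], [A → . y A A], [A → y A . A], [E → . + +], [E → . A A], [E → . E n], [E → A . A], [X → . E] }  — shift
  I10: { [A → X .] }  — reduce
  I11: { [A → . X], [A → . y A A], [A → y A A .], [E → . + +], [E → . A A], [E → . E n], [E → A . A], [E → A A .], [X → . E] }  — shift, 2 reduces
  I12: { [A → . X], [A → . y A A], [E → . + +], [E → . A A], [E → . E n], [E → A . A], [E → A A .], [X → . E] }  — shift, reduce
  I13: { [E → E n .] }  — reduce
  I14: { [E → + + .] }  — reduce

I7 contains complete items [A → X .], [F → + n X .] — reduce-reduce conflict.
I11 contains complete items [A → y A A .], [E → A A .] — reduce-reduce conflict.

Answer: Yes — I7: [A → X .] vs [F → + n X .]; I11: [A → y A A .] vs [E → A A .]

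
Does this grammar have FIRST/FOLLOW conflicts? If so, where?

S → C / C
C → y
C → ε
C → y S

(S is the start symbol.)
A FIRST/FOLLOW conflict occurs when a non-terminal N has a nullable alternative N → β (β ⇒* ε) and another alternative N → α with FIRST(α) ∩ FOLLOW(N) ≠ ∅: on such a lookahead the parser cannot decide between expanding α and letting N vanish via β.

Nullable non-terminals: C.

C: nullable alternative(s) C → ε; FOLLOW(C) = { $, '/' }
  C → y: FIRST \ {ε} = { 'y' } — disjoint from FOLLOW(C)
  C → ε: FIRST \ {ε} = { } — this is the only nullable alternative, skip
  C → y S: FIRST \ {ε} = { 'y' } — disjoint from FOLLOW(C)

S has no nullable alternative, so no FIRST/FOLLOW check is needed there.

No FIRST/FOLLOW conflicts found.

Answer: No FIRST/FOLLOW conflicts.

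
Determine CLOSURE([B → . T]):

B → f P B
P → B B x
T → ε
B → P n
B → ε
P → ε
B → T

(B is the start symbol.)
{ [B → . T], [T → .] }

To compute CLOSURE, for each item [A → α.Bβ] where B is a non-terminal, add [B → .γ] for all productions B → γ; repeat for the newly added items until nothing changes.

Start with: [B → . T]
  [B → . T] has the dot before T: add [T → .]
No further items can be added.

CLOSURE = { [B → . T], [T → .] }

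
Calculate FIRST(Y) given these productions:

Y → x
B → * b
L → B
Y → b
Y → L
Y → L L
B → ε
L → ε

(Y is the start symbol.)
To compute FIRST(Y), examine every production with Y on the left-hand side, reading each right-hand side left to right until a non-nullable symbol is reached.

FIRST sets of the other non-terminals involved (by the same procedure, iterated to a fixed point):
  FIRST(L) = { '*', ε }

From Y → x:
  - x is a terminal: add 'x' and stop
From Y → b:
  - b is a terminal: add 'b' and stop
From Y → L:
  - L is a non-terminal: add FIRST(L) \ {ε} = { '*' }
    L is nullable and nothing follows, so the whole right-hand side can vanish: ε ∈ FIRST(Y)
From Y → L L:
  - L is a non-terminal: add FIRST(L) \ {ε} = { '*' }
    L is nullable, so continue to the next symbol
  - L is a non-terminal: add FIRST(L) \ {ε} = { '*' }
    L is nullable and nothing follows, so the whole right-hand side can vanish: ε ∈ FIRST(Y)

Collecting: FIRST(Y) = { '*', 'b', 'x', ε }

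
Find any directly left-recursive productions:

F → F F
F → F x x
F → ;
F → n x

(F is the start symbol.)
Yes, F is left-recursive

Direct left recursion occurs when N → N α for some non-terminal N (the right-hand side begins with the left-hand side itself).

F → F F: LEFT RECURSIVE (starts with F)
F → F x x: LEFT RECURSIVE (starts with F)
F → ;: starts with ';'
F → n x: starts with n

The grammar has direct left recursion on: F.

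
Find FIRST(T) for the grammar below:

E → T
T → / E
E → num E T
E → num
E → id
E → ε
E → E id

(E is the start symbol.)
{ '/' }

To compute FIRST(T), examine every production with T on the left-hand side, reading each right-hand side left to right until a non-nullable symbol is reached.

From T → / E:
  - '/' is a terminal: add '/' and stop

Collecting: FIRST(T) = { '/' }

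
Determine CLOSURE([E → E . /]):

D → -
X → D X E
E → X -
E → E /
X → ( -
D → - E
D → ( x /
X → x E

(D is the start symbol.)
{ [E → E . /] }

To compute CLOSURE, for each item [A → α.Bβ] where B is a non-terminal, add [B → .γ] for all productions B → γ; repeat for the newly added items until nothing changes.

Start with: [E → E . /]
The dot precedes the terminal '/', so nothing is added.

CLOSURE = { [E → E . /] }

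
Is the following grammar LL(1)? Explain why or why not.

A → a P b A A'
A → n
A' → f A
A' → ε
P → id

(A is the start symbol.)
Relevant sets:
  FOLLOW(A') = { $, 'f' }

For A:
  PREDICT(A → a P b A A') = { 'a' }
  PREDICT(A → n) = { 'n' }
For A':
  PREDICT(A' → f A) = { 'f' }
  PREDICT(A' → ε) = { $, 'f' }
P has a single production, so nothing to check there.

Conflict found: Predict set conflict for A': { 'f' }
The grammar is NOT LL(1).

Answer: No. Predict set conflict for A': { 'f' }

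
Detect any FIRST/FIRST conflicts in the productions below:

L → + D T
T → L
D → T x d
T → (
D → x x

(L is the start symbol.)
No FIRST/FIRST conflicts.

A FIRST/FIRST conflict occurs when two productions N → α and N → β for the same non-terminal have FIRST(α) ∩ FIRST(β) ≠ ∅ (with ε ∈ FIRST of a nullable right-hand side, so two nullable alternatives also conflict).

FIRST sets of the non-terminals at (or reachable through a nullable prefix from) the front of some alternative:
  FIRST(L) = { '+' }
  FIRST(T) = { '(', '+' }

Productions for T:
  T → L: FIRST = { '+' }
  T → (: FIRST = { '(' }
Productions for D:
  D → T x d: FIRST = { '(', '+' }
  D → x x: FIRST = { 'x' }
L has only one production, so no FIRST/FIRST conflict is possible there.

All alternatives of each non-terminal have pairwise disjoint FIRST sets.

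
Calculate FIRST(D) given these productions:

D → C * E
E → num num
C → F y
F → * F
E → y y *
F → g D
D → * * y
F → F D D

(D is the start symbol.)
{ '*', 'g' }

FIRST sets of the other non-terminals involved (by the same procedure, iterated to a fixed point):
  FIRST(C) = { '*', 'g' }

From D → C * E:
  - C is a non-terminal: add FIRST(C) \ {ε} = { '*', 'g' }
    C is not nullable, so stop
From D → * * y:
  - '*' is a terminal: add '*' and stop

Collecting: FIRST(D) = { '*', 'g' }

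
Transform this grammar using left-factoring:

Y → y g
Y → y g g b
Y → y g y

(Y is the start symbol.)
Y → y g Y'
Y' → ε
Y' → g b
Y' → y

Left-factoring transforms A → αβ₁ | αβ₂ into A → αA' and A' → β₁ | β₂
(α is the longest common prefix among the alternatives). Repeat until
no nonterminal has two alternatives with a common prefix.

Round 1: Y has alternatives sharing prefix 'y g'. Introduce Y': Y → y g Y'
  Add: Y' → ε
  Add: Y' → g b
  Add: Y' → y

No remaining common prefixes — done.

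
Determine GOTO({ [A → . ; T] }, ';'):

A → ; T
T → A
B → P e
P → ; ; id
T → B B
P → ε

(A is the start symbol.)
GOTO(I, ';') = CLOSURE({ [A → αX.β] : [A → α.Xβ] ∈ I, X = ';' })

Items with dot before ';', with the dot advanced:
  [A → . ; T] → [A → ; . T]
Closure of the advanced items:
  [A → ; . T] has the dot before T: add [T → . A], [T → . B B]
  [T → . A] has the dot before A: add [A → . ; T]
  [T → . B B] has the dot before B: add [B → . P e]
  [B → . P e] has the dot before P: add [P → . ; ; id], [P → .]

GOTO = { [A → . ; T], [A → ; . T], [B → . P e], [P → . ; ; id], [P → .], [T → . A], [T → . B B] }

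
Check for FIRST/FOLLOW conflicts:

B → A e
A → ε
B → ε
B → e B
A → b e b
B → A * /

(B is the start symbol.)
A FIRST/FOLLOW conflict occurs when a non-terminal N has a nullable alternative N → β (β ⇒* ε) and another alternative N → α with FIRST(α) ∩ FOLLOW(N) ≠ ∅: on such a lookahead the parser cannot decide between expanding α and letting N vanish via β.

Nullable non-terminals: A, B.
FIRST sets used below: FIRST(A) = { 'b', ε }

A: nullable alternative(s) A → ε; FOLLOW(A) = { '*', 'e' }
  A → ε: FIRST \ {ε} = { } — this is the only nullable alternative, skip
  A → b e b: FIRST \ {ε} = { 'b' } — disjoint from FOLLOW(A)

B: nullable alternative(s) B → ε; FOLLOW(B) = { $ }
  B → A e: FIRST \ {ε} = { 'b', 'e' } — disjoint from FOLLOW(B)
  B → ε: FIRST \ {ε} = { } — this is the only nullable alternative, skip
  B → e B: FIRST \ {ε} = { 'e' } — disjoint from FOLLOW(B)
  B → A * /: FIRST \ {ε} = { '*', 'b' } — disjoint from FOLLOW(B)

No FIRST/FOLLOW conflicts found.

Answer: No FIRST/FOLLOW conflicts.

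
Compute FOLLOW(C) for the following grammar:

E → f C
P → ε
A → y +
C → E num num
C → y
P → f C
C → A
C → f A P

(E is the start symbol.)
To compute FOLLOW(C), find every occurrence of C on a right-hand side N → α C β: add FIRST(β) \ {ε}, and if β is empty or nullable also add FOLLOW(N). Iterate to a fixed point.

In E → f C: C is at the end, add FOLLOW(E)
In P → f C: C is at the end, add FOLLOW(P)

The FOLLOW sets referred to above (computed the same way, to a fixed point):
  FOLLOW(E) = { $, 'num' }
  FOLLOW(P) = { $, 'num' }

Taking the union: FOLLOW(C) = { $, 'num' }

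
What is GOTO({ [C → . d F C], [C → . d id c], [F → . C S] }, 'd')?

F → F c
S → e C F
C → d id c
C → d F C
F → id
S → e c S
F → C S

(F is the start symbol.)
GOTO(I, 'd') = CLOSURE({ [A → αX.β] : [A → α.Xβ] ∈ I, X = 'd' })

Items with dot before 'd', with the dot advanced:
  [C → . d F C] → [C → d . F C]
  [C → . d id c] → [C → d . id c]
Closure of the advanced items:
  [C → d . F C] has the dot before F: add [F → . F c], [F → . id], [F → . C S]
  [F → . C S] has the dot before C: add [C → . d id c], [C → . d F C]

GOTO = { [C → . d F C], [C → . d id c], [C → d . F C], [C → d . id c], [F → . C S], [F → . F c], [F → . id] }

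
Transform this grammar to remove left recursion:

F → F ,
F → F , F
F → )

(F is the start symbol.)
F → ) F'
F' → , F'
F' → , F F'
F' → ε

F is directly left-recursive. The standard transformation for
  A → A α₁ | ... | A α_m | β₁ | ... | β_n
is
  A  → β₁ A' | ... | β_n A'
  A' → α₁ A' | ... | α_m A' | ε

F → ) becomes F → ) F'
F → F , becomes F' → , F'
F → F , F becomes F' → , F F'
Add F' → ε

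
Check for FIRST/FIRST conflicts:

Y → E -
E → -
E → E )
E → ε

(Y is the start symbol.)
FIRST sets of the non-terminals at (or reachable through a nullable prefix from) the front of some alternative:
  FIRST(E) = { ')', '-', ε }

Productions for E:
  E → -: FIRST = { '-' }
  E → E ): FIRST = { ')', '-' }
  E → ε: FIRST = { ε }
Y has only one production, so no FIRST/FIRST conflict is possible there.

Conflict for E: E → - and E → E )
  Overlap: { '-' }

Answer: Yes. E → '-' / E → E ')' on { '-' }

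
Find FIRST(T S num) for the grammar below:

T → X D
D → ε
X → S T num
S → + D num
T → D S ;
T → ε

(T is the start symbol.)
FIRST sets of the non-terminals involved (from the grammar, by fixed-point iteration):
  FIRST(T) = { '+', ε }
  FIRST(S) = { '+' }

To compute FIRST(T S num), process the symbols left to right:
Symbol T is a non-terminal. Add FIRST(T) \ {ε} = { '+' }
T is nullable (ε ∈ FIRST(T)), continue to the next symbol.
Symbol S is a non-terminal. Add FIRST(S) \ {ε} = { '+' }
S is not nullable (ε ∉ FIRST(S)), so stop here.
FIRST(T S num) = { '+' }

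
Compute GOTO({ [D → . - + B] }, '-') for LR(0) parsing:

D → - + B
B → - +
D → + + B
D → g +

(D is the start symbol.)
GOTO(I, '-') = CLOSURE({ [A → αX.β] : [A → α.Xβ] ∈ I, X = '-' })

Items with dot before '-', with the dot advanced:
  [D → . - + B] → [D → - . + B]
Closure adds nothing (no advanced item has the dot before a non-terminal).

GOTO = { [D → - . + B] }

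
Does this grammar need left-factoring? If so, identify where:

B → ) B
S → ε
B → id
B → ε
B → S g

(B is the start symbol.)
Left-factoring is needed when two productions for the same non-terminal
share a common prefix on the right-hand side.

Productions for B:
  B → ) B
  B → id
  B → ε
  B → S g

No common prefixes found.

Answer: No, left-factoring is not needed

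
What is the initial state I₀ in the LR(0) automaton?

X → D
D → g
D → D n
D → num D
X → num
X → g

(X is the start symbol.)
{ [D → . D n], [D → . g], [D → . num D], [X → . D], [X → . g], [X → . num], [X' → . X] }

First, augment the grammar with X' → X
I₀ = CLOSURE({ [X' → . X] }):
  [X' → . X] has the dot before X: add [X → . D], [X → . num], [X → . g]
  [X → . D] has the dot before D: add [D → . g], [D → . D n], [D → . num D]
No further items can be added.

I₀ = { [D → . D n], [D → . g], [D → . num D], [X → . D], [X → . g], [X → . num], [X' → . X] }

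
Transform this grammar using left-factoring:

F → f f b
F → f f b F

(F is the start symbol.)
Left-factoring transforms A → αβ₁ | αβ₂ into A → αA' and A' → β₁ | β₂
(α is the longest common prefix among the alternatives). Repeat until
no nonterminal has two alternatives with a common prefix.

Round 1: F has alternatives sharing prefix 'f f b'. Introduce F': F → f f b F'
  Add: F' → ε
  Add: F' → F

No remaining common prefixes — done.

Resulting grammar:
F → f f b F'
F' → ε
F' → F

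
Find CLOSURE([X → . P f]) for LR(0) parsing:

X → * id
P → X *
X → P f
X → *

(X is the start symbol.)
To compute CLOSURE, for each item [A → α.Bβ] where B is a non-terminal, add [B → .γ] for all productions B → γ; repeat for the newly added items until nothing changes.

Start with: [X → . P f]
  [X → . P f] has the dot before P: add [P → . X *]
  [P → . X *] has the dot before X: add [X → . * id], [X → . *]
No further items can be added.

CLOSURE = { [P → . X *], [X → . * id], [X → . *], [X → . P f] }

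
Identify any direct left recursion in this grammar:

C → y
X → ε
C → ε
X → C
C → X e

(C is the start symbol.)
Direct left recursion occurs when N → N α for some non-terminal N (the right-hand side begins with the left-hand side itself).

C → y: starts with y
X → ε: starts with ε
C → ε: starts with ε
X → C: starts with C
C → X e: starts with X

No direct left recursion found.

Answer: No direct left recursion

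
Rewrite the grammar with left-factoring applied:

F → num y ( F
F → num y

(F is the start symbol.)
F → num y F'
F' → ( F
F' → ε

Left-factoring transforms A → αβ₁ | αβ₂ into A → αA' and A' → β₁ | β₂
(α is the longest common prefix among the alternatives). Repeat until
no nonterminal has two alternatives with a common prefix.

Round 1: F has alternatives sharing prefix 'num y'. Introduce F': F → num y F'
  Add: F' → ( F
  Add: F' → ε

No remaining common prefixes — done.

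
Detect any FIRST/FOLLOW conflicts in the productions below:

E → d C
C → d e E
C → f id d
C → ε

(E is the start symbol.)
Nullable non-terminals: C.

C: nullable alternative(s) C → ε; FOLLOW(C) = { $ }
  C → d e E: FIRST \ {ε} = { 'd' } — disjoint from FOLLOW(C)
  C → f id d: FIRST \ {ε} = { 'f' } — disjoint from FOLLOW(C)
  C → ε: FIRST \ {ε} = { } — this is the only nullable alternative, skip

E has no nullable alternative, so no FIRST/FOLLOW check is needed there.

No FIRST/FOLLOW conflicts found.

Answer: No FIRST/FOLLOW conflicts.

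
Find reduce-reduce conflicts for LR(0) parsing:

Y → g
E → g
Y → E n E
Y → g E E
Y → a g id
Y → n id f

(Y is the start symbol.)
A reduce-reduce conflict occurs when an LR(0) state has two complete items [A → α .] and [B → β .] — both call for a reduction, and with no lookahead the parser cannot choose between them.

Augment with Y' → Y and build the canonical LR(0) collection (I0 = CLOSURE({[Y' → . Y]}), then GOTO on every symbol after a dot until no new states appear). It has 15 states:
  I0: { [E → . g], [Y → . E n E], [Y → . a g id], [Y → . g E E], [Y → . g], [Y → . n id f], [Y' → . Y] }  — shift
  I1: { [Y → E . n E] }  — shift
  I2: { [Y' → Y .] }  — accept
  I3: { [Y → a . g id] }  — shift
  I4: { [E → . g], [E → g .], [Y → g . E E], [Y → g .] }  — shift, 2 reduces
  I5: { [Y → n . id f] }  — shift
  I6: { [Y → n id . f] }  — shift
  I7: { [Y → n id f .] }  — reduce
  I8: { [E → . g], [Y → g E . E] }  — shift
  I9: { [E → g .] }  — reduce
  I10: { [Y → g E E .] }  — reduce
  I11: { [Y → a g . id] }  — shift
  I12: { [Y → a g id .] }  — reduce
  I13: { [E → . g], [Y → E n . E] }  — shift
  I14: { [Y → E n E .] }  — reduce

I4 contains complete items [E → g .], [Y → g .] — reduce-reduce conflict.

Answer: Yes — I4: [E → g .] vs [Y → g .]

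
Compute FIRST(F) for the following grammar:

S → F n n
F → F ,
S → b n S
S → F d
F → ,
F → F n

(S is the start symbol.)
To compute FIRST(F), examine every production with F on the left-hand side, reading each right-hand side left to right until a non-nullable symbol is reached.

From F → F ,:
  - F is the symbol being defined: contributes nothing new
    F is not nullable, so stop
From F → ,:
  - ',' is a terminal: add ',' and stop
From F → F n:
  - F is the symbol being defined: contributes nothing new
    F is not nullable, so stop

Collecting: FIRST(F) = { ',' }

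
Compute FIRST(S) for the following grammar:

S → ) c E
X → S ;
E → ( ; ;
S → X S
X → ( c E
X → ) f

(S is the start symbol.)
{ '(', ')' }

FIRST sets of the other non-terminals involved (by the same procedure, iterated to a fixed point):
  FIRST(X) = { '(', ')' }

From S → ) c E:
  - ')' is a terminal: add ')' and stop
From S → X S:
  - X is a non-terminal: add FIRST(X) \ {ε} = { '(', ')' }
    X is not nullable, so stop

Collecting: FIRST(S) = { '(', ')' }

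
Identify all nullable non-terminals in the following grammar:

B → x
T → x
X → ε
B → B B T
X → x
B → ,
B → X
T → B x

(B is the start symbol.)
{ 'B', 'X' }

ε-productions: X → ε
So X is immediately nullable.
B → X: every symbol on the right is nullable, so B is nullable too.
No further non-terminal can be added: every production for the remaining non-terminals contains a terminal or a non-nullable non-terminal.
Nullable = { 'B', 'X' }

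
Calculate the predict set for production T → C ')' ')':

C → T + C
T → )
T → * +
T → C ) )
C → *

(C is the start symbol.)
{ ')', '*' }

PREDICT(T → C ')' ')') = (FIRST(RHS) \ {ε}) ∪ (FOLLOW(T) if ε ∈ FIRST(RHS), i.e. RHS ⇒* ε)
FIRST(C) = { ')', '*' }
FIRST(C ')' ')') = { ')', '*' }
ε ∉ FIRST(C ')' ')'), so FOLLOW(T) is not added.
PREDICT(T → C ')' ')') = { ')', '*' }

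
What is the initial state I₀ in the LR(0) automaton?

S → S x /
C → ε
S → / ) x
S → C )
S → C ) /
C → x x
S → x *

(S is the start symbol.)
First, augment the grammar with S' → S
I₀ = CLOSURE({ [S' → . S] }):
  [S' → . S] has the dot before S: add [S → . S x /], [S → . / ) x], [S → . C )], [S → . C ) /], [S → . x *]
  [S → . C )] has the dot before C: add [C → .], [C → . x x]
No further items can be added.

I₀ = { [C → . x x], [C → .], [S → . / ) x], [S → . C ) /], [S → . C )], [S → . S x /], [S → . x *], [S' → . S] }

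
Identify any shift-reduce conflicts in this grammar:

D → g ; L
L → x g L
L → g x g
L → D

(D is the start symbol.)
Augment with D' → D and build the canonical LR(0) collection (I0 = CLOSURE({[D' → . D]}), then GOTO on every symbol after a dot until no new states appear). It has 12 states:
  I0: { [D → . g ; L], [D' → . D] }  — shift
  I1: { [D' → D .] }  — accept
  I2: { [D → g . ; L] }  — shift
  I3: { [D → . g ; L], [D → g ; . L], [L → . D], [L → . g x g], [L → . x g L] }  — shift
  I4: { [L → D .] }  — reduce
  I5: { [D → g ; L .] }  — reduce
  I6: { [D → g . ; L], [L → g . x g] }  — shift
  I7: { [L → x . g L] }  — shift
  I8: { [D → . g ; L], [L → . D], [L → . g x g], [L → . x g L], [L → x g . L] }  — shift
  I9: { [L → x g L .] }  — reduce
  I10: { [L → g x . g] }  — shift
  I11: { [L → g x g .] }  — reduce

No state contains both a complete item and a shift item.

Answer: No shift-reduce conflicts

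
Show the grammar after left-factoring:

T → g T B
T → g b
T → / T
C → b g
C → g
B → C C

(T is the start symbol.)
Left-factoring transforms A → αβ₁ | αβ₂ into A → αA' and A' → β₁ | β₂
(α is the longest common prefix among the alternatives). Repeat until
no nonterminal has two alternatives with a common prefix.

Round 1: T has alternatives sharing prefix 'g'. Introduce T': T → g T'
  Add: T' → T B
  Add: T' → b

No remaining common prefixes — done.

Resulting grammar:
T → g T'
T' → T B
T' → b
T → / T
C → b g
C → g
B → C C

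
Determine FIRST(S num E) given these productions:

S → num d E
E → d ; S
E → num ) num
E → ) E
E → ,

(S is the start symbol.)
FIRST sets of the non-terminals involved (from the grammar, by fixed-point iteration):
  FIRST(S) = { 'num' }

To compute FIRST(S num E), process the symbols left to right:
Symbol S is a non-terminal. Add FIRST(S) \ {ε} = { 'num' }
S is not nullable (ε ∉ FIRST(S)), so stop here.
FIRST(S num E) = { 'num' }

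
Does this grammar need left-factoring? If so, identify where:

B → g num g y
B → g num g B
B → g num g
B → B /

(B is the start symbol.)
Yes, B has productions with common prefix 'g num g'

Left-factoring is needed when two productions for the same non-terminal
share a common prefix on the right-hand side.

Productions for B:
  B → g num g y
  B → g num g B
  B → g num g
  B → B /

Found common prefix 'g num g' in productions for B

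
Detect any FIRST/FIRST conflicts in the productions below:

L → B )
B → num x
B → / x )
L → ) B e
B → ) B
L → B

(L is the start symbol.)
Yes. L → B ')' / L → ')' B e on { ')' }; L → B ')' / L → B on { ')', '/', 'num' }; L → ')' B e / L → B on { ')' }

A FIRST/FIRST conflict occurs when two productions N → α and N → β for the same non-terminal have FIRST(α) ∩ FIRST(β) ≠ ∅ (with ε ∈ FIRST of a nullable right-hand side, so two nullable alternatives also conflict).

FIRST sets of the non-terminals at (or reachable through a nullable prefix from) the front of some alternative:
  FIRST(B) = { ')', '/', 'num' }

Productions for L:
  L → B ): FIRST = { ')', '/', 'num' }
  L → ) B e: FIRST = { ')' }
  L → B: FIRST = { ')', '/', 'num' }
Productions for B:
  B → num x: FIRST = { 'num' }
  B → / x ): FIRST = { '/' }
  B → ) B: FIRST = { ')' }

Conflict for L: L → B ) and L → ) B e
  Overlap: { ')' }
Conflict for L: L → B ) and L → B
  Overlap: { ')', '/', 'num' }
Conflict for L: L → ) B e and L → B
  Overlap: { ')' }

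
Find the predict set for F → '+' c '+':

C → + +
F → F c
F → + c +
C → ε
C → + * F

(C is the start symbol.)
PREDICT(F → '+' c '+') = (FIRST(RHS) \ {ε}) ∪ (FOLLOW(F) if ε ∈ FIRST(RHS), i.e. RHS ⇒* ε)
FIRST('+' c '+') = { '+' }
ε ∉ FIRST('+' c '+'), so FOLLOW(F) is not added.
PREDICT(F → '+' c '+') = { '+' }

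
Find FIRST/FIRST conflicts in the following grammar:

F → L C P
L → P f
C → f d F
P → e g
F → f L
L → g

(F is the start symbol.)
No FIRST/FIRST conflicts.

A FIRST/FIRST conflict occurs when two productions N → α and N → β for the same non-terminal have FIRST(α) ∩ FIRST(β) ≠ ∅ (with ε ∈ FIRST of a nullable right-hand side, so two nullable alternatives also conflict).

FIRST sets of the non-terminals at (or reachable through a nullable prefix from) the front of some alternative:
  FIRST(L) = { 'e', 'g' }
  FIRST(P) = { 'e' }

Productions for F:
  F → L C P: FIRST = { 'e', 'g' }
  F → f L: FIRST = { 'f' }
Productions for L:
  L → P f: FIRST = { 'e' }
  L → g: FIRST = { 'g' }
C, P have only one production, so no FIRST/FIRST conflict is possible there.

All alternatives of each non-terminal have pairwise disjoint FIRST sets.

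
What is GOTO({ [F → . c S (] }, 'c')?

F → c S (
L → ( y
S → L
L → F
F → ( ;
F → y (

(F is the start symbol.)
GOTO(I, 'c') = CLOSURE({ [A → αX.β] : [A → α.Xβ] ∈ I, X = 'c' })

Items with dot before 'c', with the dot advanced:
  [F → . c S (] → [F → c . S (]
Closure of the advanced items:
  [F → c . S (] has the dot before S: add [S → . L]
  [S → . L] has the dot before L: add [L → . ( y], [L → . F]
  [L → . F] has the dot before F: add [F → . c S (], [F → . ( ;], [F → . y (]

GOTO = { [F → . ( ;], [F → . c S (], [F → . y (], [F → c . S (], [L → . ( y], [L → . F], [S → . L] }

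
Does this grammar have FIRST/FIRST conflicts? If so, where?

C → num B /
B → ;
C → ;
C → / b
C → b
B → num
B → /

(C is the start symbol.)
A FIRST/FIRST conflict occurs when two productions N → α and N → β for the same non-terminal have FIRST(α) ∩ FIRST(β) ≠ ∅ (with ε ∈ FIRST of a nullable right-hand side, so two nullable alternatives also conflict).

Productions for C:
  C → num B /: FIRST = { 'num' }
  C → ;: FIRST = { ';' }
  C → / b: FIRST = { '/' }
  C → b: FIRST = { 'b' }
Productions for B:
  B → ;: FIRST = { ';' }
  B → num: FIRST = { 'num' }
  B → /: FIRST = { '/' }

All alternatives of each non-terminal have pairwise disjoint FIRST sets.

Answer: No FIRST/FIRST conflicts.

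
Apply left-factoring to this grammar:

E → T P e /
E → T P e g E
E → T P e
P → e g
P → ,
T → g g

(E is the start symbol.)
E → T P e E'
E' → /
E' → g E
E' → ε
P → e g
P → ,
T → g g

Left-factoring transforms A → αβ₁ | αβ₂ into A → αA' and A' → β₁ | β₂
(α is the longest common prefix among the alternatives). Repeat until
no nonterminal has two alternatives with a common prefix.

Round 1: E has alternatives sharing prefix 'T P e'. Introduce E': E → T P e E'
  Add: E' → /
  Add: E' → g E
  Add: E' → ε

No remaining common prefixes — done.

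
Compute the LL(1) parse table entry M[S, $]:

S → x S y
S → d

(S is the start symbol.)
To find M[S, $], we find productions for S where $ is in the predict set (PREDICT(N → α) = (FIRST(α) \ {ε}) ∪ (FOLLOW(N) if α ⇒* ε)).

S → x S y: PREDICT = { 'x' }
S → d: PREDICT = { 'd' }

M[S, $] is empty (no production applies)

Answer: Empty (error entry)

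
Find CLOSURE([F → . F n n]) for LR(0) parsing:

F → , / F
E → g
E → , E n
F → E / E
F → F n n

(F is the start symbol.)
To compute CLOSURE, for each item [A → α.Bβ] where B is a non-terminal, add [B → .γ] for all productions B → γ; repeat for the newly added items until nothing changes.

Start with: [F → . F n n]
  [F → . F n n] has the dot before F: add [F → . , / F], [F → . E / E]
  [F → . E / E] has the dot before E: add [E → . g], [E → . , E n]
No further items can be added.

CLOSURE = { [E → . , E n], [E → . g], [F → . , / F], [F → . E / E], [F → . F n n] }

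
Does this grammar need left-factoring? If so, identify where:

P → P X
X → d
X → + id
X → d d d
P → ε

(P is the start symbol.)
Yes, X has productions with common prefix 'd'

Left-factoring is needed when two productions for the same non-terminal
share a common prefix on the right-hand side.

Productions for P:
  P → P X
  P → ε
Productions for X:
  X → d
  X → + id
  X → d d d

Found common prefix 'd' in productions for X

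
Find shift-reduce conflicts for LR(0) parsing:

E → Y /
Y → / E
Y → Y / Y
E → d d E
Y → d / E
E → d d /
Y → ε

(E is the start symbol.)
Yes — I0: [Y → .] vs [E → . d d /]; I1: [Y → .] vs [E → . d d /]; I5: [Y → .] vs [E → . d d /]; I6: [Y → .] vs [E → . d d /]; I7: [E → d d / .] vs [E → . d d /]; I11: [E → Y / .] vs [Y → . / E]; I12: [Y → Y / Y .] vs [Y → Y . / Y]; I14: [Y → .] vs [Y → . / E]

Augment with E' → E and build the canonical LR(0) collection (I0 = CLOSURE({[E' → . E]}), then GOTO on every symbol after a dot until no new states appear). It has 15 states:
  I0: { [E → . Y /], [E → . d d /], [E → . d d E], [E' → . E], [Y → . / E], [Y → . Y / Y], [Y → . d / E], [Y → .] }  — shift, reduce
  I1: { [E → . Y /], [E → . d d /], [E → . d d E], [Y → . / E], [Y → . Y / Y], [Y → . d / E], [Y → .], [Y → / . E] }  — shift, reduce
  I2: { [E' → E .] }  — accept
  I3: { [E → Y . /], [Y → Y . / Y] }  — shift
  I4: { [E → d . d /], [E → d . d E], [Y → d . / E] }  — shift
  I5: { [E → . Y /], [E → . d d /], [E → . d d E], [Y → . / E], [Y → . Y / Y], [Y → . d / E], [Y → .], [Y → d / . E] }  — shift, reduce
  I6: { [E → . Y /], [E → . d d /], [E → . d d E], [E → d d . /], [E → d d . E], [Y → . / E], [Y → . Y / Y], [Y → . d / E], [Y → .] }  — shift, reduce
  I7: { [E → . Y /], [E → . d d /], [E → . d d E], [E → d d / .], [Y → . / E], [Y → . Y / Y], [Y → . d / E], [Y → .], [Y → / . E] }  — shift, 2 reduces
  I8: { [E → d d E .] }  — reduce
  I9: { [Y → / E .] }  — reduce
  I10: { [Y → d / E .] }  — reduce
  I11: { [E → Y / .], [Y → . / E], [Y → . Y / Y], [Y → . d / E], [Y → .], [Y → Y / . Y] }  — shift, 2 reduces
  I12: { [Y → Y . / Y], [Y → Y / Y .] }  — shift, reduce
  I13: { [Y → d . / E] }  — shift
  I14: { [Y → . / E], [Y → . Y / Y], [Y → . d / E], [Y → .], [Y → Y / . Y] }  — shift, reduce

I0 contains reduce item [Y → .] and shift items [E → . d d /], [E → . d d E], [Y → . / E], [Y → . d / E] — shift-reduce conflict.
I1 contains reduce item [Y → .] and shift items [E → . d d /], [E → . d d E], [Y → . / E], [Y → . d / E] — shift-reduce conflict.
I5 contains reduce item [Y → .] and shift items [E → . d d /], [E → . d d E], [Y → . / E], [Y → . d / E] — shift-reduce conflict.
I6 contains reduce item [Y → .] and shift items [E → . d d /], [E → d d . /], [E → . d d E], [Y → . / E], [Y → . d / E] — shift-reduce conflict.
I7 contains reduce items [E → d d / .], [Y → .] and shift items [E → . d d /], [E → . d d E], [Y → . / E], [Y → . d / E] — shift-reduce conflict.
I11 contains reduce items [E → Y / .], [Y → .] and shift items [Y → . / E], [Y → . d / E] — shift-reduce conflict.
I12 contains reduce item [Y → Y / Y .] and shift item [Y → Y . / Y] — shift-reduce conflict.
I14 contains reduce item [Y → .] and shift items [Y → . / E], [Y → . d / E] — shift-reduce conflict.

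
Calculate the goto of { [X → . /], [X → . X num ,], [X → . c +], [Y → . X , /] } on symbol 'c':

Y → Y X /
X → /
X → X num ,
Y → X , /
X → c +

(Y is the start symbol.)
{ [X → c . +] }

GOTO(I, 'c') = CLOSURE({ [A → αX.β] : [A → α.Xβ] ∈ I, X = 'c' })

Items with dot before 'c', with the dot advanced:
  [X → . c +] → [X → c . +]
Closure adds nothing (no advanced item has the dot before a non-terminal).

GOTO = { [X → c . +] }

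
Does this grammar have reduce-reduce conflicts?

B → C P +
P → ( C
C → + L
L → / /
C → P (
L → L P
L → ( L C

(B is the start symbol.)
A reduce-reduce conflict occurs when an LR(0) state has two complete items [A → α .] and [B → β .] — both call for a reduction, and with no lookahead the parser cannot choose between them.

Augment with B' → B and build the canonical LR(0) collection (I0 = CLOSURE({[B' → . B]}), then GOTO on every symbol after a dot until no new states appear). It has 18 states:
  I0: { [B → . C P +], [B' → . B], [C → . + L], [C → . P (], [P → . ( C] }  — shift
  I1: { [C → . + L], [C → . P (], [P → ( . C], [P → . ( C] }  — shift
  I2: { [C → + . L], [L → . ( L C], [L → . / /], [L → . L P] }  — shift
  I3: { [B' → B .] }  — accept
  I4: { [B → C . P +], [P → . ( C] }  — shift
  I5: { [C → P . (] }  — shift
  I6: { [C → P ( .] }  — reduce
  I7: { [B → C P . +] }  — shift
  I8: { [B → C P + .] }  — reduce
  I9: { [L → ( . L C], [L → . ( L C], [L → . / /], [L → . L P] }  — shift
  I10: { [L → / . /] }  — shift
  I11: { [C → + L .], [L → L . P], [P → . ( C] }  — shift, reduce
  I12: { [L → L P .] }  — reduce
  I13: { [L → / / .] }  — reduce
  I14: { [C → . + L], [C → . P (], [L → ( L . C], [L → L . P], [P → . ( C] }  — shift
  I15: { [L → ( L C .] }  — reduce
  I16: { [C → P . (], [L → L P .] }  — shift, reduce
  I17: { [P → ( C .] }  — reduce

No state contains more than one complete item.

Answer: No reduce-reduce conflicts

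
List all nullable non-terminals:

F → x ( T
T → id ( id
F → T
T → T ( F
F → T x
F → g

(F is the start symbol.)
There are no ε-productions, so no non-terminal can derive ε.
No non-terminals are nullable.

Answer: None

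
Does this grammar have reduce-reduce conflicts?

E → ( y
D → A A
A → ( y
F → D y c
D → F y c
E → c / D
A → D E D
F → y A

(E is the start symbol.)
A reduce-reduce conflict occurs when an LR(0) state has two complete items [A → α .] and [B → β .] — both call for a reduction, and with no lookahead the parser cannot choose between them.

Augment with E' → E and build the canonical LR(0) collection (I0 = CLOSURE({[E' → . E]}), then GOTO on every symbol after a dot until no new states appear). It has 21 states:
  I0: { [E → . ( y], [E → . c / D], [E' → . E] }  — shift
  I1: { [E → ( . y] }  — shift
  I2: { [E' → E .] }  — accept
  I3: { [E → c . / D] }  — shift
  I4: { [A → . ( y], [A → . D E D], [D → . A A], [D → . F y c], [E → c / . D], [F → . D y c], [F → . y A] }  — shift
  I5: { [A → ( . y] }  — shift
  I6: { [A → . ( y], [A → . D E D], [D → . A A], [D → . F y c], [D → A . A], [F → . D y c], [F → . y A] }  — shift
  I7: { [A → D . E D], [E → . ( y], [E → . c / D], [E → c / D .], [F → D . y c] }  — shift, reduce
  I8: { [D → F . y c] }  — shift
  I9: { [A → . ( y], [A → . D E D], [D → . A A], [D → . F y c], [F → . D y c], [F → . y A], [F → y . A] }  — shift
  I10: { [A → . ( y], [A → . D E D], [D → . A A], [D → . F y c], [D → A . A], [F → . D y c], [F → . y A], [F → y A .] }  — shift, reduce
  I11: { [A → D . E D], [E → . ( y], [E → . c / D], [F → D . y c] }  — shift
  I12: { [A → . ( y], [A → . D E D], [A → D E . D], [D → . A A], [D → . F y c], [F → . D y c], [F → . y A] }  — shift
  I13: { [F → D y . c] }  — shift
  I14: { [F → D y c .] }  — reduce
  I15: { [A → D . E D], [A → D E D .], [E → . ( y], [E → . c / D], [F → D . y c] }  — shift, reduce
  I16: { [A → . ( y], [A → . D E D], [D → . A A], [D → . F y c], [D → A . A], [D → A A .], [F → . D y c], [F → . y A] }  — shift, reduce
  I17: { [D → F y . c] }  — shift
  I18: { [D → F y c .] }  — reduce
  I19: { [A → ( y .] }  — reduce
  I20: { [E → ( y .] }  — reduce

No state contains more than one complete item.

Answer: No reduce-reduce conflicts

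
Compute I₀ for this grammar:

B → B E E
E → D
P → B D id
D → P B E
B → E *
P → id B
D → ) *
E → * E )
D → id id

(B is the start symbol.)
{ [B → . B E E], [B → . E *], [B' → . B], [D → . ) *], [D → . P B E], [D → . id id], [E → . * E )], [E → . D], [P → . B D id], [P → . id B] }

First, augment the grammar with B' → B
I₀ = CLOSURE({ [B' → . B] }):
  [B' → . B] has the dot before B: add [B → . B E E], [B → . E *]
  [B → . E *] has the dot before E: add [E → . D], [E → . * E )]
  [E → . D] has the dot before D: add [D → . P B E], [D → . ) *], [D → . id id]
  [D → . P B E] has the dot before P: add [P → . B D id], [P → . id B]
No further items can be added.

I₀ = { [B → . B E E], [B → . E *], [B' → . B], [D → . ) *], [D → . P B E], [D → . id id], [E → . * E )], [E → . D], [P → . B D id], [P → . id B] }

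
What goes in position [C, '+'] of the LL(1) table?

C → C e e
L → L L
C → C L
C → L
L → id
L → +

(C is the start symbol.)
To find M[C, '+'], we find productions for C where '+' is in the predict set (PREDICT(N → α) = (FIRST(α) \ {ε}) ∪ (FOLLOW(N) if α ⇒* ε)).

Relevant sets:
  FIRST(C) = { '+', 'id' }
  FIRST(L) = { '+', 'id' }

C → C e e: PREDICT = { '+', 'id' }
  '+' is in predict set, so this production goes in M[C, '+']
C → C L: PREDICT = { '+', 'id' }
  '+' is in predict set, so this production goes in M[C, '+']
C → L: PREDICT = { '+', 'id' }
  '+' is in predict set, so this production goes in M[C, '+']

M[C, '+'] = C → C e e, C → C L, C → L  (a multiply-defined cell — the grammar is not LL(1))

Answer: C → C e e, C → C L, C → L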